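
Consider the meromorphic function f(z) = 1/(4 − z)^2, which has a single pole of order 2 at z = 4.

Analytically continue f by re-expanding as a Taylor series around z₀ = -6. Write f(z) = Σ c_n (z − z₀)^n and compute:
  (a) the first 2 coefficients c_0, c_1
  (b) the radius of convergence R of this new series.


Let w = z − z₀, so z = z₀ + w.
Then 4 − z = 4 − (z₀ + w) = (4 − z₀) − w = 10 − w.
f(z) = 1/(10 − w)^2 = (1/(10)^2) · (1 − w/(10))^{−2}.
By the binomial series (1−u)^{−2} = Σ_{n≥0} C(n+1, 1) u^n for |u|<1, with u = w/(10):
  c_n = C(n+1, 1) / (10)^(n+2).
  c_0 = 1/(10)^2 = 1/100.
  c_1 = 2/(10)^3 = 1/500.
The series is valid for |w/d| < 1, i.e. |z − z₀| < |d|.
Radius of convergence: R = |4 − z₀| = |10| = 10 (distance from z₀ to the singularity z = 4).

c_0 = 1/100, c_1 = 1/500; R = 10.


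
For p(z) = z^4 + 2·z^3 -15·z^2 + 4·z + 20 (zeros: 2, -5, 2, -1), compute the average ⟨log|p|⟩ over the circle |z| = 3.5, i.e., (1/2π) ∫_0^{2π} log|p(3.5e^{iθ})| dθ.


Zeros: -5, -1, 2, 2; r = 3.5.
Inside |z| < r: -1, 2, 2. Outside (|z| ≥ r): -5.
p(0) = 20, so log|p(0)| = log(20) = 2.9957.
Apply Jensen: I(r) = log|p(0)| + Σ_k log(r/|z_k|), summed over zeros inside |z| < r.
  log(r/|z_k|) for z_k = 2: log(3.5/2) = 0.5596
  log(r/|z_k|) for z_k = 2: log(3.5/2) = 0.5596
  log(r/|z_k|) for z_k = -1: log(3.5/1) = 1.2528
  Outside zeros (-5) contribute nothing to the Jensen sum.
Sum over inside zeros: 2.3720.
I(r) = log|p(0)| + (inside sum) = 2.9957 + 2.3720 = 5.3677.
Note: since some zeros are outside |z| ≤ r, the simplified n·log(r) form does NOT apply — only the inside zeros contribute.

I(r) ≈ 5.3677.


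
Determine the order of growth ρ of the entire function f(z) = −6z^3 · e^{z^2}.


M(r) = max_{|z|=r} |-6|·|z|^3·|e^{z^2}| = 6·r^3 · e^{1r^2} (the factors attain their maxima compatibly on |z|=r). Then log M(r) = log 6 + 3·log r + 1r^2, dominated by the last term, so log log M(r) ~ 2·log r. The polynomial factor -6z^3 contributes only a log r term and does not affect the order. ρ = 2.
Therefore ρ = 2.

Order ρ = 2.


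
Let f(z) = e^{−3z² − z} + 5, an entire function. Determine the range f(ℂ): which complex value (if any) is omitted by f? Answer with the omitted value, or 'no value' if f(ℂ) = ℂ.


Little Picard bounds the complement of f(ℂ) to at most one point.
The exponent g(z) = −3z² − z is a nonconstant polynomial, hence surjective onto ℂ. So e^{g(z)} takes every value in {e^w : w ∈ ℂ} = ℂ ∖ {0}. Adding 5 shifts the range to ℂ ∖ {5}. f omits exactly 5.

Omitted value: 5.


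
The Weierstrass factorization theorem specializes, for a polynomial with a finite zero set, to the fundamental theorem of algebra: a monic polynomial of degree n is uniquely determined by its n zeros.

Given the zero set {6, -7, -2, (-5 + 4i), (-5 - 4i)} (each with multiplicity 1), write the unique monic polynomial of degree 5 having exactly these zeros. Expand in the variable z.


The polynomial is p(z) = ∏_{α ∈ S} (z − α), where S = {6, -7, -2, (-5 + 4i), (-5 - 4i)}.
Expanding the product yields: p(z) = z^5 + 13·z^4 + 31·z^3 -361·z^2 -2480·z -3444.
Note conjugate pairs combine to real quadratics: (z − (-5+4i))(z − (-5−4i)) = z² + 10z + 41.
The resulting polynomial has degree 5 and real coefficients as required.

p(z) = z^5 + 13·z^4 + 31·z^3 -361·z^2 -2480·z -3444.


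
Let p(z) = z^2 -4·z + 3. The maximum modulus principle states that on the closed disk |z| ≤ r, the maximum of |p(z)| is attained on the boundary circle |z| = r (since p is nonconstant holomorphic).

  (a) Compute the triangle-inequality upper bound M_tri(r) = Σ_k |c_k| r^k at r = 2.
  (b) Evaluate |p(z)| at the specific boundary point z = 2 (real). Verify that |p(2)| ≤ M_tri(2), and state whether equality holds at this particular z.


Coefficients: c_0 = 3, c_1 = -4, c_2 = 1. Radius r = 2.
Part (a). Triangle bound: M_tri(r) = Σ_k |c_k| r^k
  = |3|·2^0 + |-4|·2^1 + |1|·2^2
  = 3 + 8 + 4 = 15.
This bounds M(r) := max_{|z|=r} |p(z)| from above; equality holds iff all terms c_k z^k can be made to align in phase at a single z on |z|=r.
Part (b). At z = 2 (real, on the circle |z| = r):
  p(2) = (3)·2^0 + (-4)·2^1 + (1)·2^2 = -1.
  |p(2)| = 1.
Check: |p(2)| = 1 ≤ 15 = M_tri(2). ✓ Equality does not hold at z = 2 (the coefficients have mixed signs, so the terms do not all align in phase there).

M_tri(2) = 15; |p(2)| = 1; equality at z=2: no.


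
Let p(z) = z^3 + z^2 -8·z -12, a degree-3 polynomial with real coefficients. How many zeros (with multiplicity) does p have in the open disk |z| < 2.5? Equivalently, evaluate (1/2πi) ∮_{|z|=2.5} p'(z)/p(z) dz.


The zeros of p are: -2, -2, 3.
Their magnitudes are: 2, 2, 3.
Zeros with |z| < R = 2.5: -2, -2.
Count = 2.
By the argument principle, (1/2πi) ∮_{|z|=R} p'(z)/p(z) dz equals exactly this count.

Number of zeros inside |z| < 2.5: 2.


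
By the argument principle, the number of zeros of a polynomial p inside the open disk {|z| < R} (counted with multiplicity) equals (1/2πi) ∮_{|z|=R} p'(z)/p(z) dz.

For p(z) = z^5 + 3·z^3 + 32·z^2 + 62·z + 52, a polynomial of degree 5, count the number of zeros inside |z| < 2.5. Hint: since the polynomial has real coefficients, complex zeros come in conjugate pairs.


The zeros of p are: (2 + 3i), (2 - 3i), -2, (-1 + 1i), (-1 - 1i).
Their magnitudes are: 3.606, 3.606, 2, 1.414, 1.414.
Zeros with |z| < R = 2.5: -2, (-1 + 1i), (-1 - 1i).
Count = 3.
By the argument principle, (1/2πi) ∮_{|z|=R} p'(z)/p(z) dz equals exactly this count.

Number of zeros inside |z| < 2.5: 3.


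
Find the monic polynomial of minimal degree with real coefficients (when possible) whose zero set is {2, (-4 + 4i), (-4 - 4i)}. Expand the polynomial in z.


The polynomial is p(z) = ∏_{α ∈ S} (z − α), where S = {2, (-4 + 4i), (-4 - 4i)}.
Expanding the product yields: p(z) = z^3 + 6·z^2 + 16·z -64.
Note conjugate pairs combine to real quadratics: (z − (-4+4i))(z − (-4−4i)) = z² + 8z + 32.
The resulting polynomial has degree 3 and real coefficients as required.

p(z) = z^3 + 6·z^2 + 16·z -64.


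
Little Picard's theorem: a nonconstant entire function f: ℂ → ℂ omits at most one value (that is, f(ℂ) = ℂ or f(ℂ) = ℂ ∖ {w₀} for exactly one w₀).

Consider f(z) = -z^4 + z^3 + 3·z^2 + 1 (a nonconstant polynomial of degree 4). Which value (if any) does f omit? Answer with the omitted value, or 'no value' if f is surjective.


Little Picard bounds the complement of f(ℂ) to at most one point.
For every w ∈ ℂ, the equation p(z) − w = 0 is a nonconstant polynomial in z and hence has at least one root by the fundamental theorem of algebra. So p is surjective onto ℂ, omitting no value.

Omitted value: no value.


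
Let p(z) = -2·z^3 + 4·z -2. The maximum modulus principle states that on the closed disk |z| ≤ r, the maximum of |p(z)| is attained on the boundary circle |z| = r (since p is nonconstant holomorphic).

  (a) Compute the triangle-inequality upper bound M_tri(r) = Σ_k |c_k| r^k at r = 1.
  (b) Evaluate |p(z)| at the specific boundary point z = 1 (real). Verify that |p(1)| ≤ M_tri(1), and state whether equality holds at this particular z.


Coefficients: c_0 = -2, c_1 = 4, c_2 = 0, c_3 = -2. Radius r = 1.
Part (a). Triangle bound: M_tri(r) = Σ_k |c_k| r^k
  = |-2|·1^0 + |4|·1^1 + |0|·1^2 + |-2|·1^3
  = 2 + 4 + 0 + 2 = 8.
This bounds M(r) := max_{|z|=r} |p(z)| from above; equality holds iff all terms c_k z^k can be made to align in phase at a single z on |z|=r.
Part (b). At z = 1 (real, on the circle |z| = r):
  p(1) = (-2)·1^0 + (4)·1^1 + (0)·1^2 + (-2)·1^3 = 0.
  |p(1)| = 0.
Check: |p(1)| = 0 ≤ 8 = M_tri(1). ✓ Equality does not hold at z = 1 (the coefficients have mixed signs, so the terms do not all align in phase there).

M_tri(1) = 8; |p(1)| = 0; equality at z=1: no.


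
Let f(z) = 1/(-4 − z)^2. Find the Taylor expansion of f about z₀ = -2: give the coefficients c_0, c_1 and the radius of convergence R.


Let w = z − z₀, so z = z₀ + w.
Then -4 − z = -4 − (z₀ + w) = (-4 − z₀) − w = -2 − w.
f(z) = 1/(-2 − w)^2 = (1/(-2)^2) · (1 − w/(-2))^{−2}.
By the binomial series (1−u)^{−2} = Σ_{n≥0} C(n+1, 1) u^n for |u|<1, with u = w/(-2):
  c_n = C(n+1, 1) / (-2)^(n+2).
  c_0 = 1/(-2)^2 = 1/4.
  c_1 = 2/(-2)^3 = -1/4.
The series is valid for |w/d| < 1, i.e. |z − z₀| < |d|.
Radius of convergence: R = |-4 − z₀| = |-2| = 2 (distance from z₀ to the singularity z = -4).

c_0 = 1/4, c_1 = -1/4; R = 2.


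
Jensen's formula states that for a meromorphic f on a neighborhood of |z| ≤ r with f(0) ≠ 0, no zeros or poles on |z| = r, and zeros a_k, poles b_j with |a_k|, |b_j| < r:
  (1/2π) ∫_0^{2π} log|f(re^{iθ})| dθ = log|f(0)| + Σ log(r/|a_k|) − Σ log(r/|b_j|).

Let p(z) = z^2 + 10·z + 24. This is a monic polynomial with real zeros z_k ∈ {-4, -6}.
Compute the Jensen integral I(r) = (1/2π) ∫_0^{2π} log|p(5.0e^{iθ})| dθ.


Zeros: -6, -4; r = 5.0.
Inside |z| < r: -4. Outside (|z| ≥ r): -6.
p(0) = 24, so log|p(0)| = log(24) = 3.1781.
Apply Jensen: I(r) = log|p(0)| + Σ_k log(r/|z_k|), summed over zeros inside |z| < r.
  log(r/|z_k|) for z_k = -4: log(5.0/4) = 0.2231
  Outside zeros (-6) contribute nothing to the Jensen sum.
Sum over inside zeros: 0.2231.
I(r) = log|p(0)| + (inside sum) = 3.1781 + 0.2231 = 3.4012.
Note: since some zeros are outside |z| ≤ r, the simplified n·log(r) form does NOT apply — only the inside zeros contribute.

I(r) ≈ 3.4012.


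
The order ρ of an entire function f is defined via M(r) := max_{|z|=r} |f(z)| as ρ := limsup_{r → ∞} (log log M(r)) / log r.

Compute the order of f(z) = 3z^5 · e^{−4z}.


M(r) = max_{|z|=r} |3|·|z|^5·|e^{−4z}| = 3·r^5 · e^{4r^1} (the factors attain their maxima compatibly on |z|=r). Then log M(r) = log 3 + 5·log r + 4r^1, dominated by the last term, so log log M(r) ~ 1·log r. The polynomial factor 3z^5 contributes only a log r term and does not affect the order. ρ = 1.
Therefore ρ = 1.

Order ρ = 1.


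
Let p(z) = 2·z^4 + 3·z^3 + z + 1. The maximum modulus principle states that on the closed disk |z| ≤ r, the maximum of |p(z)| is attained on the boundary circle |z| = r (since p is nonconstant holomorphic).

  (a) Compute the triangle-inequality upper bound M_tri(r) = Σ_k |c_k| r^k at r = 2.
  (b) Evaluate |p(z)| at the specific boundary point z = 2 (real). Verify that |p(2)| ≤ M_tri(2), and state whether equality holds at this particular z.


Coefficients: c_0 = 1, c_1 = 1, c_2 = 0, c_3 = 3, c_4 = 2. Radius r = 2.
Part (a). Triangle bound: M_tri(r) = Σ_k |c_k| r^k
  = |1|·2^0 + |1|·2^1 + |0|·2^2 + |3|·2^3 + |2|·2^4
  = 1 + 2 + 0 + 24 + 32 = 59.
This bounds M(r) := max_{|z|=r} |p(z)| from above; equality holds iff all terms c_k z^k can be made to align in phase at a single z on |z|=r.
Part (b). At z = 2 (real, on the circle |z| = r):
  p(2) = (1)·2^0 + (1)·2^1 + (0)·2^2 + (3)·2^3 + (2)·2^4 = 59.
  |p(2)| = 59.
Since all nonzero coefficients share the same sign, |p(2)| = 59 = M_tri(2); the triangle bound is attained at z = 2, so in fact M(r) = 59.

M_tri(2) = 59; |p(2)| = 59; equality at z=2: yes.


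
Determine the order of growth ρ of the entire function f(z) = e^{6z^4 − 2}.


|e^{6z^4 − 2}| = e^{Re(6·z^4) + -2} ≤ e^{6|z|^4 + -2} = e^{6r^4 + -2} on |z| = r, so ρ ≤ 4. Choosing z on |z|=r so that 6·z^4 is real positive (always possible by picking arg z appropriately) gives |f(z)| = e^{6r^4 + -2}, matching the bound. The additive constant -2 does not affect log log M(r) ~ 4·log r. Hence ρ = 4.
Therefore ρ = 4.

Order ρ = 4.


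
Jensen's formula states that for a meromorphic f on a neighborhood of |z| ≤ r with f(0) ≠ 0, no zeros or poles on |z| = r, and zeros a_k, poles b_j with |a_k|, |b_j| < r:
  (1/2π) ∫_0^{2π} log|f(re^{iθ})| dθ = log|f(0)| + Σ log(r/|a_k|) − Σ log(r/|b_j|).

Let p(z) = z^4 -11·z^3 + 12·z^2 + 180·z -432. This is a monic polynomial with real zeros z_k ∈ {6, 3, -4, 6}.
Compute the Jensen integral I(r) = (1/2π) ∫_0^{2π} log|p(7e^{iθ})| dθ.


Zeros: -4, 3, 6, 6; r = 7.
Inside |z| < r: -4, 3, 6, 6. Outside (|z| ≥ r): ∅.
p(0) = -432, so log|p(0)| = log(432) = 6.0684.
Apply Jensen: I(r) = log|p(0)| + Σ_k log(r/|z_k|), summed over zeros inside |z| < r.
  log(r/|z_k|) for z_k = 6: log(7/6) = 0.1542
  log(r/|z_k|) for z_k = 3: log(7/3) = 0.8473
  log(r/|z_k|) for z_k = -4: log(7/4) = 0.5596
  log(r/|z_k|) for z_k = 6: log(7/6) = 0.1542
Sum over inside zeros: 1.7152.
I(r) = log|p(0)| + (inside sum) = 6.0684 + 1.7152 = 7.7836.
Closed form (all zeros inside, monic): I(r) = n·log(r) = 4·log(7) = 7.7836. ✓

I(r) ≈ 7.7836.


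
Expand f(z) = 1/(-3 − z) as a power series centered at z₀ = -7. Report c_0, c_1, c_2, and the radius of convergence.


Let w = z − z₀, so z = z₀ + w.
Then -3 − z = -3 − (z₀ + w) = (-3 − z₀) − w = 4 − w.
f(z) = 1/(4 − w) = (1/(4)) · 1/(1 − w/(4)) = Σ_{n≥0} w^n / (4)^(n+1).
So c_n = 1/(4)^(n+1):
  c_0 = 1/(4)^1 = 1/4.
  c_1 = 1/(4)^2 = 1/16.
  c_2 = 1/(4)^3 = 1/64.
The series is valid for |w/d| < 1, i.e. |z − z₀| < |d|.
Radius of convergence: R = |-3 − z₀| = |4| = 4 (distance from z₀ to the singularity z = -3).

c_0 = 1/4, c_1 = 1/16, c_2 = 1/64; R = 4.


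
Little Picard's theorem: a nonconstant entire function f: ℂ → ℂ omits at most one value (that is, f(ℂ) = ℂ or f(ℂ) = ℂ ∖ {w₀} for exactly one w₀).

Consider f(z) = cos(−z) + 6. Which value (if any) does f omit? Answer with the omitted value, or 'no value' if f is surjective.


Little Picard bounds the complement of f(ℂ) to at most one point.
cos is entire and surjective onto ℂ: for every w ∈ ℂ, cos(ζ) = w has a solution ζ ∈ ℂ (e.g., via the complex inverse arccos). With ζ = −z this gives z = ζ/(-1). Then 1·cos(−z) takes every value in 1·ℂ = ℂ, and adding 6 is a bijection of ℂ. So f is surjective and omits no value. (Note: only on the real line is cos bounded by [−1, 1].)

Omitted value: no value.


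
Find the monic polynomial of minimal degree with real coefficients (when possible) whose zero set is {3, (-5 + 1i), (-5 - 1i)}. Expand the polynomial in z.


The polynomial is p(z) = ∏_{α ∈ S} (z − α), where S = {3, (-5 + 1i), (-5 - 1i)}.
Expanding the product yields: p(z) = z^3 + 7·z^2 -4·z -78.
Note conjugate pairs combine to real quadratics: (z − (-5+1i))(z − (-5−1i)) = z² + 10z + 26.
The resulting polynomial has degree 3 and real coefficients as required.

p(z) = z^3 + 7·z^2 -4·z -78.


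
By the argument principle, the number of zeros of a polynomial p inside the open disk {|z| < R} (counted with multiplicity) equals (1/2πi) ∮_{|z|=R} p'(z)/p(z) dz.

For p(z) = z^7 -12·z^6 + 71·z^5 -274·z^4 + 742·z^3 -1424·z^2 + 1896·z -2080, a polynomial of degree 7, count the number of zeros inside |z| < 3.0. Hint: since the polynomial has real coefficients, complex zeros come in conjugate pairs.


The zeros of p are: (0 + 2i), (0 - 2i), 4, (1 + 3i), (1 - 3i), (3 + 2i), (3 - 2i).
Their magnitudes are: 2, 2, 4, 3.162, 3.162, 3.606, 3.606.
Zeros with |z| < R = 3.0: (0 + 2i), (0 - 2i).
Count = 2.
By the argument principle, (1/2πi) ∮_{|z|=R} p'(z)/p(z) dz equals exactly this count.

Number of zeros inside |z| < 3.0: 2.


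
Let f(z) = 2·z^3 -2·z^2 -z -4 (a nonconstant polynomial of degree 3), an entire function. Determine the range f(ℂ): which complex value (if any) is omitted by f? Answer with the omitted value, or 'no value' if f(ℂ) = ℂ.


Little Picard bounds the complement of f(ℂ) to at most one point.
For every w ∈ ℂ, the equation p(z) − w = 0 is a nonconstant polynomial in z and hence has at least one root by the fundamental theorem of algebra. So p is surjective onto ℂ, omitting no value.

Omitted value: no value.


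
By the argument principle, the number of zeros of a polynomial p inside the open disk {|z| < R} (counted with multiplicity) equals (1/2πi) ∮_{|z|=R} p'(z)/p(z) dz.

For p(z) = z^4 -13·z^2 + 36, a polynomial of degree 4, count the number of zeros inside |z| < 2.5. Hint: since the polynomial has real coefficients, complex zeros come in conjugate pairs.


The zeros of p are: 3, 2, -2, -3.
Their magnitudes are: 3, 2, 2, 3.
Zeros with |z| < R = 2.5: 2, -2.
Count = 2.
By the argument principle, (1/2πi) ∮_{|z|=R} p'(z)/p(z) dz equals exactly this count.

Number of zeros inside |z| < 2.5: 2.


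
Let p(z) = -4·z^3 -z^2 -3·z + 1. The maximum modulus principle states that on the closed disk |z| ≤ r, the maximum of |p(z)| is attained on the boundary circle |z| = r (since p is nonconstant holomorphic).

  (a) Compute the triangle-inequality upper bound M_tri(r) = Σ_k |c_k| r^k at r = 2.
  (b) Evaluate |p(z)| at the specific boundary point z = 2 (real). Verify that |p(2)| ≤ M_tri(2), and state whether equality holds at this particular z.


Coefficients: c_0 = 1, c_1 = -3, c_2 = -1, c_3 = -4. Radius r = 2.
Part (a). Triangle bound: M_tri(r) = Σ_k |c_k| r^k
  = |1|·2^0 + |-3|·2^1 + |-1|·2^2 + |-4|·2^3
  = 1 + 6 + 4 + 32 = 43.
This bounds M(r) := max_{|z|=r} |p(z)| from above; equality holds iff all terms c_k z^k can be made to align in phase at a single z on |z|=r.
Part (b). At z = 2 (real, on the circle |z| = r):
  p(2) = (1)·2^0 + (-3)·2^1 + (-1)·2^2 + (-4)·2^3 = -41.
  |p(2)| = 41.
Check: |p(2)| = 41 ≤ 43 = M_tri(2). ✓ Equality does not hold at z = 2 (the coefficients have mixed signs, so the terms do not all align in phase there).

M_tri(2) = 43; |p(2)| = 41; equality at z=2: no.


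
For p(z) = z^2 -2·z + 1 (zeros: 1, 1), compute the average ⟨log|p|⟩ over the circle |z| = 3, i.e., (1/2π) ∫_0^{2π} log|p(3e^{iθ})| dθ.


Zeros: 1, 1; r = 3.
Inside |z| < r: 1, 1. Outside (|z| ≥ r): ∅.
p(0) = 1, so log|p(0)| = log(1) = 0.0000.
Apply Jensen: I(r) = log|p(0)| + Σ_k log(r/|z_k|), summed over zeros inside |z| < r.
  log(r/|z_k|) for z_k = 1: log(3/1) = 1.0986
  log(r/|z_k|) for z_k = 1: log(3/1) = 1.0986
Sum over inside zeros: 2.1972.
I(r) = log|p(0)| + (inside sum) = 0.0000 + 2.1972 = 2.1972.
Closed form (all zeros inside, monic): I(r) = n·log(r) = 2·log(3) = 2.1972. ✓

I(r) ≈ 2.1972.


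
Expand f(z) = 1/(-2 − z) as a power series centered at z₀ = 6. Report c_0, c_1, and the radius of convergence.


Let w = z − z₀, so z = z₀ + w.
Then -2 − z = -2 − (z₀ + w) = (-2 − z₀) − w = -8 − w.
f(z) = 1/(-8 − w) = (1/(-8)) · 1/(1 − w/(-8)) = Σ_{n≥0} w^n / (-8)^(n+1).
So c_n = 1/(-8)^(n+1):
  c_0 = 1/(-8)^1 = -1/8.
  c_1 = 1/(-8)^2 = 1/64.
The series is valid for |w/d| < 1, i.e. |z − z₀| < |d|.
Radius of convergence: R = |-2 − z₀| = |-8| = 8 (distance from z₀ to the singularity z = -2).

c_0 = -1/8, c_1 = 1/64; R = 8.


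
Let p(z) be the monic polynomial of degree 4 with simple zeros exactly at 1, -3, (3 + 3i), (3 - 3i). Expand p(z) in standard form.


The polynomial is p(z) = ∏_{α ∈ S} (z − α), where S = {1, -3, (3 + 3i), (3 - 3i)}.
Expanding the product yields: p(z) = z^4 -4·z^3 + 3·z^2 + 54·z -54.
Note conjugate pairs combine to real quadratics: (z − (3+3i))(z − (3−3i)) = z² − 6z + 18.
The resulting polynomial has degree 4 and real coefficients as required.

p(z) = z^4 -4·z^3 + 3·z^2 + 54·z -54.


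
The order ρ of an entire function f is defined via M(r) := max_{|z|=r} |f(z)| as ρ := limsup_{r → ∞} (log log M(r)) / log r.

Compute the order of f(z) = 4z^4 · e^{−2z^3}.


M(r) = max_{|z|=r} |4|·|z|^4·|e^{−2z^3}| = 4·r^4 · e^{2r^3} (the factors attain their maxima compatibly on |z|=r). Then log M(r) = log 4 + 4·log r + 2r^3, dominated by the last term, so log log M(r) ~ 3·log r. The polynomial factor 4z^4 contributes only a log r term and does not affect the order. ρ = 3.
Therefore ρ = 3.

Order ρ = 3.


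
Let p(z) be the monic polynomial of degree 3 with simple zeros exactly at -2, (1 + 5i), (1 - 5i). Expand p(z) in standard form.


The polynomial is p(z) = ∏_{α ∈ S} (z − α), where S = {-2, (1 + 5i), (1 - 5i)}.
Expanding the product yields: p(z) = z^3 + 22·z + 52.
Note conjugate pairs combine to real quadratics: (z − (1+5i))(z − (1−5i)) = z² − 2z + 26.
The resulting polynomial has degree 3 and real coefficients as required.

p(z) = z^3 + 22·z + 52.


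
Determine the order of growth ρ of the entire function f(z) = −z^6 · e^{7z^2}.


M(r) = max_{|z|=r} |-1|·|z|^6·|e^{7z^2}| = 1·r^6 · e^{7r^2} (the factors attain their maxima compatibly on |z|=r). Then log M(r) = log 1 + 6·log r + 7r^2, dominated by the last term, so log log M(r) ~ 2·log r. The polynomial factor -1z^6 contributes only a log r term and does not affect the order. ρ = 2.
Therefore ρ = 2.

Order ρ = 2.


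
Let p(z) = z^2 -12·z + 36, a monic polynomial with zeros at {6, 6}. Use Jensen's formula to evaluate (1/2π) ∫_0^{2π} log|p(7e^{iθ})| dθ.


Zeros: 6, 6; r = 7.
Inside |z| < r: 6, 6. Outside (|z| ≥ r): ∅.
p(0) = 36, so log|p(0)| = log(36) = 3.5835.
Apply Jensen: I(r) = log|p(0)| + Σ_k log(r/|z_k|), summed over zeros inside |z| < r.
  log(r/|z_k|) for z_k = 6: log(7/6) = 0.1542
  log(r/|z_k|) for z_k = 6: log(7/6) = 0.1542
Sum over inside zeros: 0.3083.
I(r) = log|p(0)| + (inside sum) = 3.5835 + 0.3083 = 3.8918.
Closed form (all zeros inside, monic): I(r) = n·log(r) = 2·log(7) = 3.8918. ✓

I(r) ≈ 3.8918.


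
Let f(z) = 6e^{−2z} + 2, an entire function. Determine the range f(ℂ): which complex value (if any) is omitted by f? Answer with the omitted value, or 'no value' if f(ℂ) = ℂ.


Little Picard bounds the complement of f(ℂ) to at most one point.
e^{−2z} is never zero on ℂ, so 6·e^{−2z} takes every value in ℂ ∖ {0}. Adding 2 shifts the range to ℂ ∖ {2}. Thus f omits exactly the value 2.

Omitted value: 2.


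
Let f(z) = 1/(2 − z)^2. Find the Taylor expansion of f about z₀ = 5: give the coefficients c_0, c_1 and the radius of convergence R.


Let w = z − z₀, so z = z₀ + w.
Then 2 − z = 2 − (z₀ + w) = (2 − z₀) − w = -3 − w.
f(z) = 1/(-3 − w)^2 = (1/(-3)^2) · (1 − w/(-3))^{−2}.
By the binomial series (1−u)^{−2} = Σ_{n≥0} C(n+1, 1) u^n for |u|<1, with u = w/(-3):
  c_n = C(n+1, 1) / (-3)^(n+2).
  c_0 = 1/(-3)^2 = 1/9.
  c_1 = 2/(-3)^3 = -2/27.
The series is valid for |w/d| < 1, i.e. |z − z₀| < |d|.
Radius of convergence: R = |2 − z₀| = |-3| = 3 (distance from z₀ to the singularity z = 2).

c_0 = 1/9, c_1 = -2/27; R = 3.


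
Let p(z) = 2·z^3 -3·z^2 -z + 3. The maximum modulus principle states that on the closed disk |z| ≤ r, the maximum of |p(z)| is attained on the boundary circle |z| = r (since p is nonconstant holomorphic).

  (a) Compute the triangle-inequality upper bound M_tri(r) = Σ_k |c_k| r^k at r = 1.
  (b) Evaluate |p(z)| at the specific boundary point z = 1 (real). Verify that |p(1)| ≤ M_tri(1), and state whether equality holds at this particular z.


Coefficients: c_0 = 3, c_1 = -1, c_2 = -3, c_3 = 2. Radius r = 1.
Part (a). Triangle bound: M_tri(r) = Σ_k |c_k| r^k
  = |3|·1^0 + |-1|·1^1 + |-3|·1^2 + |2|·1^3
  = 3 + 1 + 3 + 2 = 9.
This bounds M(r) := max_{|z|=r} |p(z)| from above; equality holds iff all terms c_k z^k can be made to align in phase at a single z on |z|=r.
Part (b). At z = 1 (real, on the circle |z| = r):
  p(1) = (3)·1^0 + (-1)·1^1 + (-3)·1^2 + (2)·1^3 = 1.
  |p(1)| = 1.
Check: |p(1)| = 1 ≤ 9 = M_tri(1). ✓ Equality does not hold at z = 1 (the coefficients have mixed signs, so the terms do not all align in phase there).

M_tri(1) = 9; |p(1)| = 1; equality at z=1: no.


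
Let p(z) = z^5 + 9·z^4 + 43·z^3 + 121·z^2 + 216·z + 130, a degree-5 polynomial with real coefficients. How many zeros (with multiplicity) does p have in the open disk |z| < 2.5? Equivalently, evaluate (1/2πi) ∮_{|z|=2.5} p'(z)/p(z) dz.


The zeros of p are: (-1 + 3i), (-1 - 3i), -1, (-3 + 2i), (-3 - 2i).
Their magnitudes are: 3.162, 3.162, 1, 3.606, 3.606.
Zeros with |z| < R = 2.5: -1.
Count = 1.
By the argument principle, (1/2πi) ∮_{|z|=R} p'(z)/p(z) dz equals exactly this count.

Number of zeros inside |z| < 2.5: 1.


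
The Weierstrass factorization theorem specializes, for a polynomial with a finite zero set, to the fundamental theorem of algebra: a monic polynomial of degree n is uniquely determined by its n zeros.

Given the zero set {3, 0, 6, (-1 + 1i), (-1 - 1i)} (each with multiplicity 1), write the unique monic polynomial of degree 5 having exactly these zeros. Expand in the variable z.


The polynomial is p(z) = ∏_{α ∈ S} (z − α), where S = {3, 0, 6, (-1 + 1i), (-1 - 1i)}.
Expanding the product yields: p(z) = z^5 -7·z^4 + 2·z^3 + 18·z^2 + 36·z.
Note conjugate pairs combine to real quadratics: (z − (-1+1i))(z − (-1−1i)) = z² + 2z + 2.
The resulting polynomial has degree 5 and real coefficients as required.

p(z) = z^5 -7·z^4 + 2·z^3 + 18·z^2 + 36·z.


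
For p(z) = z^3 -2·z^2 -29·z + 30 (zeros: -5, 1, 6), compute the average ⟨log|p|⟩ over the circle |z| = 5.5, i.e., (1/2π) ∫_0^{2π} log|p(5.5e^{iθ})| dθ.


Zeros: -5, 1, 6; r = 5.5.
Inside |z| < r: -5, 1. Outside (|z| ≥ r): 6.
p(0) = 30, so log|p(0)| = log(30) = 3.4012.
Apply Jensen: I(r) = log|p(0)| + Σ_k log(r/|z_k|), summed over zeros inside |z| < r.
  log(r/|z_k|) for z_k = -5: log(5.5/5) = 0.0953
  log(r/|z_k|) for z_k = 1: log(5.5/1) = 1.7047
  Outside zeros (6) contribute nothing to the Jensen sum.
Sum over inside zeros: 1.8001.
I(r) = log|p(0)| + (inside sum) = 3.4012 + 1.8001 = 5.2013.
Note: since some zeros are outside |z| ≤ r, the simplified n·log(r) form does NOT apply — only the inside zeros contribute.

I(r) ≈ 5.2013.


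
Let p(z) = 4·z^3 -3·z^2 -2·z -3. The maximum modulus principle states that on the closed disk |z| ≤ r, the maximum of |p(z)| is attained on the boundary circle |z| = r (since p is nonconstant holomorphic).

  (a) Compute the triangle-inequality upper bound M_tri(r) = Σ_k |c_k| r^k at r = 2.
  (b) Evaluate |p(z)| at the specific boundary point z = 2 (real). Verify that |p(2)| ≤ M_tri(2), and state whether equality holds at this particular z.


Coefficients: c_0 = -3, c_1 = -2, c_2 = -3, c_3 = 4. Radius r = 2.
Part (a). Triangle bound: M_tri(r) = Σ_k |c_k| r^k
  = |-3|·2^0 + |-2|·2^1 + |-3|·2^2 + |4|·2^3
  = 3 + 4 + 12 + 32 = 51.
This bounds M(r) := max_{|z|=r} |p(z)| from above; equality holds iff all terms c_k z^k can be made to align in phase at a single z on |z|=r.
Part (b). At z = 2 (real, on the circle |z| = r):
  p(2) = (-3)·2^0 + (-2)·2^1 + (-3)·2^2 + (4)·2^3 = 13.
  |p(2)| = 13.
Check: |p(2)| = 13 ≤ 51 = M_tri(2). ✓ Equality does not hold at z = 2 (the coefficients have mixed signs, so the terms do not all align in phase there).

M_tri(2) = 51; |p(2)| = 13; equality at z=2: no.


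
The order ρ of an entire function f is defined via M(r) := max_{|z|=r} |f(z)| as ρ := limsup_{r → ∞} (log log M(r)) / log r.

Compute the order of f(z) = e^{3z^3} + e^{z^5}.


Each summand is entire of order 3 and 5 respectively (as in the single-exponential case). The order of a sum is at most the max of the orders, so ρ ≤ 5. For the lower bound: on |z|=r choose arg z so that 1z^5 is real positive; then |e^{1z^5}| = e^{1r^5} while |e^{3z^3}| ≤ e^{3r^3} = o(e^{1r^5}). So |f| ≥ e^{1r^5}(1 − o(1)) and ρ ≥ 5. Hence ρ = max(3, 5) = 5.
Therefore ρ = 5.

Order ρ = 5.


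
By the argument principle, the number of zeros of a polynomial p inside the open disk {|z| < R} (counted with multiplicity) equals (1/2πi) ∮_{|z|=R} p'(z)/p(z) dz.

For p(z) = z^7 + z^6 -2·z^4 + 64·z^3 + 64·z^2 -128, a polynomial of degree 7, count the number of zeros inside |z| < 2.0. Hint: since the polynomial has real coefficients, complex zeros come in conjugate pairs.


The zeros of p are: (2 + 2i), (2 - 2i), (-1 + 1i), (-1 - 1i), (-2 + 2i), (-2 - 2i), 1.
Their magnitudes are: 2.828, 2.828, 1.414, 1.414, 2.828, 2.828, 1.
Zeros with |z| < R = 2.0: (-1 + 1i), (-1 - 1i), 1.
Count = 3.
By the argument principle, (1/2πi) ∮_{|z|=R} p'(z)/p(z) dz equals exactly this count.

Number of zeros inside |z| < 2.0: 3.


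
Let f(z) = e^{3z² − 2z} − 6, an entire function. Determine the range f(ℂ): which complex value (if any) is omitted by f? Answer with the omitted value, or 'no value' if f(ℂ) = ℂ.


Little Picard bounds the complement of f(ℂ) to at most one point.
The exponent g(z) = 3z² − 2z is a nonconstant polynomial, hence surjective onto ℂ. So e^{g(z)} takes every value in {e^w : w ∈ ℂ} = ℂ ∖ {0}. Adding -6 shifts the range to ℂ ∖ {-6}. f omits exactly -6.

Omitted value: -6.


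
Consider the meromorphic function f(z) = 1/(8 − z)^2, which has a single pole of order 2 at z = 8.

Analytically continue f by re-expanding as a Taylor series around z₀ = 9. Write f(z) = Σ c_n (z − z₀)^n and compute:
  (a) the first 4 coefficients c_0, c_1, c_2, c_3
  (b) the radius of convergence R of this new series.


Let w = z − z₀, so z = z₀ + w.
Then 8 − z = 8 − (z₀ + w) = (8 − z₀) − w = -1 − w.
f(z) = 1/(-1 − w)^2 = (1/(-1)^2) · (1 − w/(-1))^{−2}.
By the binomial series (1−u)^{−2} = Σ_{n≥0} C(n+1, 1) u^n for |u|<1, with u = w/(-1):
  c_n = C(n+1, 1) / (-1)^(n+2).
  c_0 = 1/(-1)^2 = 1.
  c_1 = 2/(-1)^3 = -2.
  c_2 = 3/(-1)^4 = 3.
  c_3 = 4/(-1)^5 = -4.
The series is valid for |w/d| < 1, i.e. |z − z₀| < |d|.
Radius of convergence: R = |8 − z₀| = |-1| = 1 (distance from z₀ to the singularity z = 8).

c_0 = 1, c_1 = -2, c_2 = 3, c_3 = -4; R = 1.


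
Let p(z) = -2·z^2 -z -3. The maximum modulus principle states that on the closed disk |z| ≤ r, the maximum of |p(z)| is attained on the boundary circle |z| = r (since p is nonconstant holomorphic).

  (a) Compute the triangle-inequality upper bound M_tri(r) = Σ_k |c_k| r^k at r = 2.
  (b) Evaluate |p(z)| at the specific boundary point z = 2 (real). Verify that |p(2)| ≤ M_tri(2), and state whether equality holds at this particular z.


Coefficients: c_0 = -3, c_1 = -1, c_2 = -2. Radius r = 2.
Part (a). Triangle bound: M_tri(r) = Σ_k |c_k| r^k
  = |-3|·2^0 + |-1|·2^1 + |-2|·2^2
  = 3 + 2 + 8 = 13.
This bounds M(r) := max_{|z|=r} |p(z)| from above; equality holds iff all terms c_k z^k can be made to align in phase at a single z on |z|=r.
Part (b). At z = 2 (real, on the circle |z| = r):
  p(2) = (-3)·2^0 + (-1)·2^1 + (-2)·2^2 = -13.
  |p(2)| = 13.
Since all nonzero coefficients share the same sign, |p(2)| = 13 = M_tri(2); the triangle bound is attained at z = 2, so in fact M(r) = 13.

M_tri(2) = 13; |p(2)| = 13; equality at z=2: yes.


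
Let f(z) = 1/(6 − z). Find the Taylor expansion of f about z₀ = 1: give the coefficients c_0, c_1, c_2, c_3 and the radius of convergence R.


Let w = z − z₀, so z = z₀ + w.
Then 6 − z = 6 − (z₀ + w) = (6 − z₀) − w = 5 − w.
f(z) = 1/(5 − w) = (1/(5)) · 1/(1 − w/(5)) = Σ_{n≥0} w^n / (5)^(n+1).
So c_n = 1/(5)^(n+1):
  c_0 = 1/(5)^1 = 1/5.
  c_1 = 1/(5)^2 = 1/25.
  c_2 = 1/(5)^3 = 1/125.
  c_3 = 1/(5)^4 = 1/625.
The series is valid for |w/d| < 1, i.e. |z − z₀| < |d|.
Radius of convergence: R = |6 − z₀| = |5| = 5 (distance from z₀ to the singularity z = 6).

c_0 = 1/5, c_1 = 1/25, c_2 = 1/125, c_3 = 1/625; R = 5.


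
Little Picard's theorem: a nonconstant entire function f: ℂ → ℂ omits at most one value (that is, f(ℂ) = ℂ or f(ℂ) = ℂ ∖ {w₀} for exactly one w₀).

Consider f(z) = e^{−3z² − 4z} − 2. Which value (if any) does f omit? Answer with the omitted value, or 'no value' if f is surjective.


Little Picard bounds the complement of f(ℂ) to at most one point.
The exponent g(z) = −3z² − 4z is a nonconstant polynomial, hence surjective onto ℂ. So e^{g(z)} takes every value in {e^w : w ∈ ℂ} = ℂ ∖ {0}. Adding -2 shifts the range to ℂ ∖ {-2}. f omits exactly -2.

Omitted value: -2.


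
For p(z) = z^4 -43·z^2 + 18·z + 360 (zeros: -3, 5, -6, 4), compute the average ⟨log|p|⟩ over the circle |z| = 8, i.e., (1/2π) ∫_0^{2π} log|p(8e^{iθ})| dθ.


Zeros: -6, -3, 4, 5; r = 8.
Inside |z| < r: -6, -3, 4, 5. Outside (|z| ≥ r): ∅.
p(0) = 360, so log|p(0)| = log(360) = 5.8861.
Apply Jensen: I(r) = log|p(0)| + Σ_k log(r/|z_k|), summed over zeros inside |z| < r.
  log(r/|z_k|) for z_k = -3: log(8/3) = 0.9808
  log(r/|z_k|) for z_k = 5: log(8/5) = 0.4700
  log(r/|z_k|) for z_k = -6: log(8/6) = 0.2877
  log(r/|z_k|) for z_k = 4: log(8/4) = 0.6931
Sum over inside zeros: 2.4317.
I(r) = log|p(0)| + (inside sum) = 5.8861 + 2.4317 = 8.3178.
Closed form (all zeros inside, monic): I(r) = n·log(r) = 4·log(8) = 8.3178. ✓

I(r) ≈ 8.3178.


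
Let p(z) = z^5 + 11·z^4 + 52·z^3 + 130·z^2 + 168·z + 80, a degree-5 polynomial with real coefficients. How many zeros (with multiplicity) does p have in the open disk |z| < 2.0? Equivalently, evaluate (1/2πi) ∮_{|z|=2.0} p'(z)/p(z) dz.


The zeros of p are: (-2 + 2i), (-2 - 2i), -1, (-3 + 1i), (-3 - 1i).
Their magnitudes are: 2.828, 2.828, 1, 3.162, 3.162.
Zeros with |z| < R = 2.0: -1.
Count = 1.
By the argument principle, (1/2πi) ∮_{|z|=R} p'(z)/p(z) dz equals exactly this count.

Number of zeros inside |z| < 2.0: 1.


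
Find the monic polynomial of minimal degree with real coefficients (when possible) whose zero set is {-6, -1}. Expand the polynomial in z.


The polynomial is p(z) = ∏_{α ∈ S} (z − α), where S = {-6, -1}.
Expanding the product yields: p(z) = z^2 + 7·z + 6.
The resulting polynomial has degree 2 and real coefficients as required.

p(z) = z^2 + 7·z + 6.


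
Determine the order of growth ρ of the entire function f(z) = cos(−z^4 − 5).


Write cos(w) = (e^{iw} ± e^{−iw})/(2 or 2i), so |cos(w)| ≤ e^{|w|}. With w = −z^4 − 5, |w| ≤ 1r^4 + 5 on |z|=r, giving M(r) ≤ e^{1r^4 + 5} and ρ ≤ 4. For the lower bound, choose z on |z|=r with -1z^4 purely imaginary of modulus 1r^4; then |cos(−z^4 − 5)| grows like e^{1r^4}/2, so ρ ≥ 4. Hence ρ = 4.
Therefore ρ = 4.

Order ρ = 4.


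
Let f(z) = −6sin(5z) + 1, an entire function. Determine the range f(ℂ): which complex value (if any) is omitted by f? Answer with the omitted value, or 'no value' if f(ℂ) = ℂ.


Little Picard bounds the complement of f(ℂ) to at most one point.
sin is entire and surjective onto ℂ: for every w ∈ ℂ, sin(ζ) = w has a solution ζ ∈ ℂ (e.g., via the complex inverse arcsin). With ζ = 5z this gives z = ζ/(5). Then -6·sin(5z) takes every value in -6·ℂ = ℂ, and adding 1 is a bijection of ℂ. So f is surjective and omits no value. (Note: only on the real line is sin bounded by [−1, 1].)

Omitted value: no value.


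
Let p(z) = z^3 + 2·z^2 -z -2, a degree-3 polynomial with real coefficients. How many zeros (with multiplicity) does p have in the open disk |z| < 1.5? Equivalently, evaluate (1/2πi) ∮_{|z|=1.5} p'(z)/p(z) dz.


The zeros of p are: 1, -2, -1.
Their magnitudes are: 1, 2, 1.
Zeros with |z| < R = 1.5: 1, -1.
Count = 2.
By the argument principle, (1/2πi) ∮_{|z|=R} p'(z)/p(z) dz equals exactly this count.

Number of zeros inside |z| < 1.5: 2.


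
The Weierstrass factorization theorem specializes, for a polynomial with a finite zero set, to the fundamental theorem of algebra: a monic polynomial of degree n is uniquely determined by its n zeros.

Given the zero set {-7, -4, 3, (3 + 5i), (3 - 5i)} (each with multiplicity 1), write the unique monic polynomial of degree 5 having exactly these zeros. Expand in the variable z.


The polynomial is p(z) = ∏_{α ∈ S} (z − α), where S = {-7, -4, 3, (3 + 5i), (3 - 5i)}.
Expanding the product yields: p(z) = z^5 + 2·z^4 -19·z^3 + 218·z^2 + 334·z -2856.
Note conjugate pairs combine to real quadratics: (z − (3+5i))(z − (3−5i)) = z² − 6z + 34.
The resulting polynomial has degree 5 and real coefficients as required.

p(z) = z^5 + 2·z^4 -19·z^3 + 218·z^2 + 334·z -2856.


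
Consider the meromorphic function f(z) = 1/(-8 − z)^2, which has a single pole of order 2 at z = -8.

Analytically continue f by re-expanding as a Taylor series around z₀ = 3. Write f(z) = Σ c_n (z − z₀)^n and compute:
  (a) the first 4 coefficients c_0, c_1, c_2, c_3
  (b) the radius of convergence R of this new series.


Let w = z − z₀, so z = z₀ + w.
Then -8 − z = -8 − (z₀ + w) = (-8 − z₀) − w = -11 − w.
f(z) = 1/(-11 − w)^2 = (1/(-11)^2) · (1 − w/(-11))^{−2}.
By the binomial series (1−u)^{−2} = Σ_{n≥0} C(n+1, 1) u^n for |u|<1, with u = w/(-11):
  c_n = C(n+1, 1) / (-11)^(n+2).
  c_0 = 1/(-11)^2 = 1/121.
  c_1 = 2/(-11)^3 = -2/1331.
  c_2 = 3/(-11)^4 = 3/14641.
  c_3 = 4/(-11)^5 = -4/161051.
The series is valid for |w/d| < 1, i.e. |z − z₀| < |d|.
Radius of convergence: R = |-8 − z₀| = |-11| = 11 (distance from z₀ to the singularity z = -8).

c_0 = 1/121, c_1 = -2/1331, c_2 = 3/14641, c_3 = -4/161051; R = 11.


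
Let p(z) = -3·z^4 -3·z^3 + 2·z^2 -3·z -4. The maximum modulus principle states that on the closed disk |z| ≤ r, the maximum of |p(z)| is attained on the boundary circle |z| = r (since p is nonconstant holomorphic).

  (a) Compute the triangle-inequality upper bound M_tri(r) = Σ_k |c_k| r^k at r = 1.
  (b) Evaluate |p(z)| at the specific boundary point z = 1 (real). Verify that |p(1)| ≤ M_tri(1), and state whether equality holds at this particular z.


Coefficients: c_0 = -4, c_1 = -3, c_2 = 2, c_3 = -3, c_4 = -3. Radius r = 1.
Part (a). Triangle bound: M_tri(r) = Σ_k |c_k| r^k
  = |-4|·1^0 + |-3|·1^1 + |2|·1^2 + |-3|·1^3 + |-3|·1^4
  = 4 + 3 + 2 + 3 + 3 = 15.
This bounds M(r) := max_{|z|=r} |p(z)| from above; equality holds iff all terms c_k z^k can be made to align in phase at a single z on |z|=r.
Part (b). At z = 1 (real, on the circle |z| = r):
  p(1) = (-4)·1^0 + (-3)·1^1 + (2)·1^2 + (-3)·1^3 + (-3)·1^4 = -11.
  |p(1)| = 11.
Check: |p(1)| = 11 ≤ 15 = M_tri(1). ✓ Equality does not hold at z = 1 (the coefficients have mixed signs, so the terms do not all align in phase there).

M_tri(1) = 15; |p(1)| = 11; equality at z=1: no.


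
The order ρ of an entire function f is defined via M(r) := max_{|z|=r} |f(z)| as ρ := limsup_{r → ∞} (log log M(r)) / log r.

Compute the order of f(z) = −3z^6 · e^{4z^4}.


M(r) = max_{|z|=r} |-3|·|z|^6·|e^{4z^4}| = 3·r^6 · e^{4r^4} (the factors attain their maxima compatibly on |z|=r). Then log M(r) = log 3 + 6·log r + 4r^4, dominated by the last term, so log log M(r) ~ 4·log r. The polynomial factor -3z^6 contributes only a log r term and does not affect the order. ρ = 4.
Therefore ρ = 4.

Order ρ = 4.


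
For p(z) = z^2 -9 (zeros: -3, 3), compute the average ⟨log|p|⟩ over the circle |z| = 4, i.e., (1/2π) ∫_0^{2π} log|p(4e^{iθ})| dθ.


Zeros: -3, 3; r = 4.
Inside |z| < r: -3, 3. Outside (|z| ≥ r): ∅.
p(0) = -9, so log|p(0)| = log(9) = 2.1972.
Apply Jensen: I(r) = log|p(0)| + Σ_k log(r/|z_k|), summed over zeros inside |z| < r.
  log(r/|z_k|) for z_k = -3: log(4/3) = 0.2877
  log(r/|z_k|) for z_k = 3: log(4/3) = 0.2877
Sum over inside zeros: 0.5754.
I(r) = log|p(0)| + (inside sum) = 2.1972 + 0.5754 = 2.7726.
Closed form (all zeros inside, monic): I(r) = n·log(r) = 2·log(4) = 2.7726. ✓

I(r) ≈ 2.7726.


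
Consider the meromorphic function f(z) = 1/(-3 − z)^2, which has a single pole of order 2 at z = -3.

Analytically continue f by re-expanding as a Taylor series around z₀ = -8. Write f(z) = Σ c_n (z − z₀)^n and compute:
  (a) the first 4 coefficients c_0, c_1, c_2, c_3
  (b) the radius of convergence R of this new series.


Let w = z − z₀, so z = z₀ + w.
Then -3 − z = -3 − (z₀ + w) = (-3 − z₀) − w = 5 − w.
f(z) = 1/(5 − w)^2 = (1/(5)^2) · (1 − w/(5))^{−2}.
By the binomial series (1−u)^{−2} = Σ_{n≥0} C(n+1, 1) u^n for |u|<1, with u = w/(5):
  c_n = C(n+1, 1) / (5)^(n+2).
  c_0 = 1/(5)^2 = 1/25.
  c_1 = 2/(5)^3 = 2/125.
  c_2 = 3/(5)^4 = 3/625.
  c_3 = 4/(5)^5 = 4/3125.
The series is valid for |w/d| < 1, i.e. |z − z₀| < |d|.
Radius of convergence: R = |-3 − z₀| = |5| = 5 (distance from z₀ to the singularity z = -3).

c_0 = 1/25, c_1 = 2/125, c_2 = 3/625, c_3 = 4/3125; R = 5.
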